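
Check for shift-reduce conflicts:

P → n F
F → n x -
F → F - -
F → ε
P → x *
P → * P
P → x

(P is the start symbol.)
Yes — I3: [F → .] vs [F → . n x -]; I4: [P → x .] vs [P → x . *]; I6: [P → n F .] vs [F → F . - -]

A shift-reduce conflict occurs when an LR(0) state has both:
  - a complete (reduce) item [A → α .] (dot at the end), and
  - a shift item [B → β . c γ] (dot before a terminal).

Augment with P' → P and build the canonical LR(0) collection (I0 = CLOSURE({[P' → . P]}), then GOTO on every symbol after a dot until no new states appear). It has 13 states:
  I0: { [P → . * P], [P → . n F], [P → . x *], [P → . x], [P' → . P] }  — shift
  I1: { [P → * . P], [P → . * P], [P → . n F], [P → . x *], [P → . x] }  — shift
  I2: { [P' → P .] }  — accept
  I3: { [F → . F - -], [F → . n x -], [F → .], [P → n . F] }  — shift, reduce
  I4: { [P → x . *], [P → x .] }  — shift, reduce
  I5: { [P → x * .] }  — reduce
  I6: { [F → F . - -], [P → n F .] }  — shift, reduce
  I7: { [F → n . x -] }  — shift
  I8: { [F → n x . -] }  — shift
  I9: { [F → n x - .] }  — reduce
  I10: { [F → F - . -] }  — shift
  I11: { [F → F - - .] }  — reduce
  I12: { [P → * P .] }  — reduce

I3 contains reduce item [F → .] and shift item [F → . n x -] — shift-reduce conflict.
I4 contains reduce item [P → x .] and shift item [P → x . *] — shift-reduce conflict.
I6 contains reduce item [P → n F .] and shift item [F → F . - -] — shift-reduce conflict.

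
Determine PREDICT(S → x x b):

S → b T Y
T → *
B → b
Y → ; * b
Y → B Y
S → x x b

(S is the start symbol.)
{ 'x' }

PREDICT(S → x x b) = (FIRST(RHS) \ {ε}) ∪ (FOLLOW(S) if ε ∈ FIRST(RHS), i.e. RHS ⇒* ε)
FIRST(x x b) = { 'x' }
ε ∉ FIRST(x x b), so FOLLOW(S) is not added.
PREDICT(S → x x b) = { 'x' }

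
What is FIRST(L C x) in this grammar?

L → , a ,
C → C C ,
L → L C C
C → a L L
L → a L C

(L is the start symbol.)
{ ',', 'a' }

FIRST sets of the non-terminals involved (from the grammar, by fixed-point iteration):
  FIRST(L) = { ',', 'a' }

To compute FIRST(L C x), process the symbols left to right:
Symbol L is a non-terminal. Add FIRST(L) \ {ε} = { ',', 'a' }
L is not nullable (ε ∉ FIRST(L)), so stop here.
FIRST(L C x) = { ',', 'a' }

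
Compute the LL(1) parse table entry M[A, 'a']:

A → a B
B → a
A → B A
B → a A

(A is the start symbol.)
To find M[A, 'a'], we find productions for A where 'a' is in the predict set (PREDICT(N → α) = (FIRST(α) \ {ε}) ∪ (FOLLOW(N) if α ⇒* ε)).

Relevant sets:
  FIRST(B) = { 'a' }

A → a B: PREDICT = { 'a' }
  'a' is in predict set, so this production goes in M[A, 'a']
A → B A: PREDICT = { 'a' }
  'a' is in predict set, so this production goes in M[A, 'a']

M[A, 'a'] = A → a B, A → B A  (a multiply-defined cell — the grammar is not LL(1))

Answer: A → a B, A → B A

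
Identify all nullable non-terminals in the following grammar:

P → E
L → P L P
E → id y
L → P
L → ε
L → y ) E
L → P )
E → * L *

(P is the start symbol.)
{ 'L' }

ε-productions: L → ε
So L is immediately nullable.
No further non-terminal can be added: every production for the remaining non-terminals contains a terminal or a non-nullable non-terminal.
Nullable = { 'L' }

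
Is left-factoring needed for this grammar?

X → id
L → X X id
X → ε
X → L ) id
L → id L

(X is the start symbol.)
No, left-factoring is not needed

Left-factoring is needed when two productions for the same non-terminal
share a common prefix on the right-hand side.

Productions for X:
  X → id
  X → ε
  X → L ) id
Productions for L:
  L → X X id
  L → id L

No common prefixes found.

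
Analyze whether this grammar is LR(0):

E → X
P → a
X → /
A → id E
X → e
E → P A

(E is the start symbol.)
Yes, the grammar is LR(0)

A grammar is LR(0) if no state in the canonical LR(0) collection has:
  - both a shift item (dot before a terminal) and a complete item (shift-reduce conflict), or
  - two or more complete items (reduce-reduce conflict; the accept item [E' → E .] counts as a complete item here).

Augment with E' → E and build the canonical LR(0) collection (I0 = CLOSURE({[E' → . E]}), then GOTO on every symbol after a dot until no new states appear). It has 10 states:
  I0: { [E → . P A], [E → . X], [E' → . E], [P → . a], [X → . /], [X → . e] }  — shift
  I1: { [X → / .] }  — reduce
  I2: { [E' → E .] }  — accept
  I3: { [A → . id E], [E → P . A] }  — shift
  I4: { [E → X .] }  — reduce
  I5: { [P → a .] }  — reduce
  I6: { [X → e .] }  — reduce
  I7: { [E → P A .] }  — reduce
  I8: { [A → id . E], [E → . P A], [E → . X], [P → . a], [X → . /], [X → . e] }  — shift
  I9: { [A → id E .] }  — reduce

Every state is either a pure shift/goto state or contains exactly one complete item and nothing to shift — no conflicts. The grammar is LR(0).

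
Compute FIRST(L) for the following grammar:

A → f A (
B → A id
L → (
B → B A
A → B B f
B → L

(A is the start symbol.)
From L → (:
  - '(' is a terminal: add '(' and stop

Collecting: FIRST(L) = { '(' }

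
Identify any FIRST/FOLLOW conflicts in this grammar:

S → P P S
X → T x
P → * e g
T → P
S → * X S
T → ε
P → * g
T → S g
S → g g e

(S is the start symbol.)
A FIRST/FOLLOW conflict occurs when a non-terminal N has a nullable alternative N → β (β ⇒* ε) and another alternative N → α with FIRST(α) ∩ FOLLOW(N) ≠ ∅: on such a lookahead the parser cannot decide between expanding α and letting N vanish via β.

Nullable non-terminals: T.
FIRST sets used below: FIRST(P) = { '*' }, FIRST(S) = { '*', 'g' }

T: nullable alternative(s) T → ε; FOLLOW(T) = { 'x' }
  T → P: FIRST \ {ε} = { '*' } — disjoint from FOLLOW(T)
  T → ε: FIRST \ {ε} = { } — this is the only nullable alternative, skip
  T → S g: FIRST \ {ε} = { '*', 'g' } — disjoint from FOLLOW(T)

P, S, X have no nullable alternative, so no FIRST/FOLLOW check is needed there.

No FIRST/FOLLOW conflicts found.

Answer: No FIRST/FOLLOW conflicts.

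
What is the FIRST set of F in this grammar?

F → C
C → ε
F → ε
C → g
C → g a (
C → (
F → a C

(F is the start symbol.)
To compute FIRST(F), examine every production with F on the left-hand side, reading each right-hand side left to right until a non-nullable symbol is reached.

FIRST sets of the other non-terminals involved (by the same procedure, iterated to a fixed point):
  FIRST(C) = { '(', 'g', ε }

From F → C:
  - C is a non-terminal: add FIRST(C) \ {ε} = { '(', 'g' }
    C is nullable and nothing follows, so the whole right-hand side can vanish: ε ∈ FIRST(F)
From F → ε:
  - ε-production, so ε ∈ FIRST(F)
From F → a C:
  - a is a terminal: add 'a' and stop

Collecting: FIRST(F) = { '(', 'a', 'g', ε }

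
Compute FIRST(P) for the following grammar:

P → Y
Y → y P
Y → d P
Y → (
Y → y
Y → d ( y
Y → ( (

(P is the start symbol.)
FIRST sets of the other non-terminals involved (by the same procedure, iterated to a fixed point):
  FIRST(Y) = { '(', 'd', 'y' }

From P → Y:
  - Y is a non-terminal: add FIRST(Y) \ {ε} = { '(', 'd', 'y' }
    Y is not nullable, so stop

Collecting: FIRST(P) = { '(', 'd', 'y' }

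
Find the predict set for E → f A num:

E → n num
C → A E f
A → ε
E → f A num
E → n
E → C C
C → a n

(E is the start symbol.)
PREDICT(E → f A num) = (FIRST(RHS) \ {ε}) ∪ (FOLLOW(E) if ε ∈ FIRST(RHS), i.e. RHS ⇒* ε)
FIRST(f A num) = { 'f' }
ε ∉ FIRST(f A num), so FOLLOW(E) is not added.
PREDICT(E → f A num) = { 'f' }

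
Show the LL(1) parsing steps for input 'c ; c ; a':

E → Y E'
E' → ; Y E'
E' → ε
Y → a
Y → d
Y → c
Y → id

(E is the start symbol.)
Stack is shown with the top on the left.

Stack     Input        Action
-----------------------------
E $       c ; c ; a $  output E → Y E'
Y E' $    c ; c ; a $  output Y → c
c E' $    c ; c ; a $  match 'c'
E' $      ; c ; a $    output E' → ; Y E'
; Y E' $  ; c ; a $    match ';'
Y E' $    c ; a $      output Y → c
c E' $    c ; a $      match 'c'
E' $      ; a $        output E' → ; Y E'
; Y E' $  ; a $        match ';'
Y E' $    a $          output Y → a
a E' $    a $          match 'a'
E' $      $            output E' → ε
$         $            accept

The string is accepted.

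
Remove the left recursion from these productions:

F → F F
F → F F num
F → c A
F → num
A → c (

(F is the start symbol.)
F is directly left-recursive. The standard transformation for
  A → A α₁ | ... | A α_m | β₁ | ... | β_n
is
  A  → β₁ A' | ... | β_n A'
  A' → α₁ A' | ... | α_m A' | ε

F → c A becomes F → c A F'
F → num becomes F → num F'
F → F F becomes F' → F F'
F → F F num becomes F' → F num F'
Add F' → ε

Productions for other non-terminals are unchanged:
  A → c (

Resulting grammar:
F → c A F'
F → num F'
F' → F F'
F' → F num F'
F' → ε
A → c (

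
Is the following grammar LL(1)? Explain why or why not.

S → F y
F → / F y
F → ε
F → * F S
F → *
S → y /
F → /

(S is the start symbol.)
Relevant sets:
  FIRST(F) = { '*', '/', ε }
  FOLLOW(F) = { '*', '/', 'y' }

For S:
  PREDICT(S → F y) = { '*', '/', 'y' }
  PREDICT(S → y '/') = { 'y' }
For F:
  PREDICT(F → '/' F y) = { '/' }
  PREDICT(F → ε) = { '*', '/', 'y' }
  PREDICT(F → '*' F S) = { '*' }
  PREDICT(F → '*') = { '*' }
  PREDICT(F → '/') = { '/' }

Conflict found: Predict set conflict for S: { 'y' }
The grammar is NOT LL(1).

Answer: No. Predict set conflict for S: { 'y' }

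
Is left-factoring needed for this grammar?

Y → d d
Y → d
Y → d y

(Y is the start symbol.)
Left-factoring is needed when two productions for the same non-terminal
share a common prefix on the right-hand side.

Productions for Y:
  Y → d d
  Y → d
  Y → d y

Found common prefix 'd' in productions for Y

Answer: Yes, Y has productions with common prefix 'd'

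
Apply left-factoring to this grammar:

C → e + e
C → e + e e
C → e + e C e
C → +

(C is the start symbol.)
C → e + e C'
C' → ε
C' → e
C' → C e
C → +

Left-factoring transforms A → αβ₁ | αβ₂ into A → αA' and A' → β₁ | β₂
(α is the longest common prefix among the alternatives). Repeat until
no nonterminal has two alternatives with a common prefix.

Round 1: C has alternatives sharing prefix 'e + e'. Introduce C': C → e + e C'
  Add: C' → ε
  Add: C' → e
  Add: C' → C e

No remaining common prefixes — done.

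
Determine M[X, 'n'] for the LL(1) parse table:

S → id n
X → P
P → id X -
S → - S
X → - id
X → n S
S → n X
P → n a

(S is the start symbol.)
X → P, X → n S

To find M[X, 'n'], we find productions for X where 'n' is in the predict set (PREDICT(N → α) = (FIRST(α) \ {ε}) ∪ (FOLLOW(N) if α ⇒* ε)).

Relevant sets:
  FIRST(P) = { 'id', 'n' }

X → P: PREDICT = { 'id', 'n' }
  'n' is in predict set, so this production goes in M[X, 'n']
X → - id: PREDICT = { '-' }
X → n S: PREDICT = { 'n' }
  'n' is in predict set, so this production goes in M[X, 'n']

M[X, 'n'] = X → P, X → n S  (a multiply-defined cell — the grammar is not LL(1))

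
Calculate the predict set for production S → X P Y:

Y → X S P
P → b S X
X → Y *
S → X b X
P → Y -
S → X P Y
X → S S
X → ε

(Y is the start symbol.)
{ 'b' }

PREDICT(S → X P Y) = (FIRST(RHS) \ {ε}) ∪ (FOLLOW(S) if ε ∈ FIRST(RHS), i.e. RHS ⇒* ε)
FIRST(X) = { 'b', ε }
FIRST(P) = { 'b' }
FIRST(X P Y) = { 'b' }
ε ∉ FIRST(X P Y), so FOLLOW(S) is not added.
PREDICT(S → X P Y) = { 'b' }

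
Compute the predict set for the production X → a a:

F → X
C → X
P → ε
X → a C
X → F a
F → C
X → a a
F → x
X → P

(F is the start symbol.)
PREDICT(X → a a) = (FIRST(RHS) \ {ε}) ∪ (FOLLOW(X) if ε ∈ FIRST(RHS), i.e. RHS ⇒* ε)
FIRST(a a) = { 'a' }
ε ∉ FIRST(a a), so FOLLOW(X) is not added.
PREDICT(X → a a) = { 'a' }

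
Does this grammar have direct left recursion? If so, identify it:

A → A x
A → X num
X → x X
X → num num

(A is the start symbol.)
A → A x: LEFT RECURSIVE (starts with A)
A → X num: starts with X
X → x X: starts with x
X → num num: starts with num

The grammar has direct left recursion on: A.

Answer: Yes, A is left-recursive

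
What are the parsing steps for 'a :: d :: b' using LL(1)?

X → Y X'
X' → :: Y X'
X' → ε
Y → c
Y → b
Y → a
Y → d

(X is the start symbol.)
Stack is shown with the top on the left.

Stack      Input          Action
--------------------------------
X $        a :: d :: b $  output X → Y X'
Y X' $     a :: d :: b $  output Y → a
a X' $     a :: d :: b $  match 'a'
X' $       :: d :: b $    output X' → :: Y X'
:: Y X' $  :: d :: b $    match '::'
Y X' $     d :: b $       output Y → d
d X' $     d :: b $       match 'd'
X' $       :: b $         output X' → :: Y X'
:: Y X' $  :: b $         match '::'
Y X' $     b $            output Y → b
b X' $     b $            match 'b'
X' $       $              output X' → ε
$          $              accept

The string is accepted.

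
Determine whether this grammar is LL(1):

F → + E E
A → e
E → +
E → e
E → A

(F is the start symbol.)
No. Predict set conflict for E: { 'e' }

A grammar is LL(1) if for each non-terminal N with multiple productions, the predict sets of those productions are pairwise disjoint, where PREDICT(N → α) = (FIRST(α) \ {ε}) ∪ (FOLLOW(N) if α ⇒* ε).

Relevant sets:
  FIRST(A) = { 'e' }

For E:
  PREDICT(E → '+') = { '+' }
  PREDICT(E → e) = { 'e' }
  PREDICT(E → A) = { 'e' }
F, A have a single production, so nothing to check there.

Conflict found: Predict set conflict for E: { 'e' }
The grammar is NOT LL(1).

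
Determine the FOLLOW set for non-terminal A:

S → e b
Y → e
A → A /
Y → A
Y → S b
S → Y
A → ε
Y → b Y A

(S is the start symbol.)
To compute FOLLOW(A), find every occurrence of A on a right-hand side N → α A β: add FIRST(β) \ {ε}, and if β is empty or nullable also add FOLLOW(N). Iterate to a fixed point.

In A → A /: A is followed by '/', add FIRST('/') \ {ε} = { '/' }
In Y → A: A is at the end, add FOLLOW(Y)
In Y → b Y A: A is at the end, add FOLLOW(Y)

The FOLLOW sets referred to above (computed the same way, to a fixed point):
  FOLLOW(Y) = { $, '/', 'b' }

Taking the union: FOLLOW(A) = { $, '/', 'b' }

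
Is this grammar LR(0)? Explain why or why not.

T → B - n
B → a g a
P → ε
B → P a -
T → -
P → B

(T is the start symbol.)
No. Shift-reduce conflict between [P → .] and [B → . a g a]

A grammar is LR(0) if no state in the canonical LR(0) collection has:
  - both a shift item (dot before a terminal) and a complete item (shift-reduce conflict), or
  - two or more complete items (reduce-reduce conflict; the accept item [T' → T .] counts as a complete item here).

Augment with T' → T and build the canonical LR(0) collection (I0 = CLOSURE({[T' → . T]}), then GOTO on every symbol after a dot until no new states appear). It has 12 states:
  I0: { [B → . P a -], [B → . a g a], [P → . B], [P → .], [T → . -], [T → . B - n], [T' → . T] }  — shift, reduce
  I1: { [T → - .] }  — reduce
  I2: { [P → B .], [T → B . - n] }  — shift, reduce
  I3: { [B → P . a -] }  — shift
  I4: { [T' → T .] }  — accept
  I5: { [B → a . g a] }  — shift
  I6: { [B → a g . a] }  — shift
  I7: { [B → a g a .] }  — reduce
  I8: { [B → P a . -] }  — shift
  I9: { [B → P a - .] }  — reduce
  I10: { [T → B - . n] }  — shift
  I11: { [T → B - n .] }  — reduce

Conflict in state I0:
  Shift-reduce conflict between [P → .] and [B → . a g a]
So the grammar is NOT LR(0).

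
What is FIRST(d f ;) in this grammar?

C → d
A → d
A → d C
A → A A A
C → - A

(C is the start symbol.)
{ 'd' }

To compute FIRST(d f ;), process the symbols left to right:
Symbol d is a terminal. Add 'd' and stop.
FIRST(d f ;) = { 'd' }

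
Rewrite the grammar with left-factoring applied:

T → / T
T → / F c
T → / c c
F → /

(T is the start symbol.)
Left-factoring transforms A → αβ₁ | αβ₂ into A → αA' and A' → β₁ | β₂
(α is the longest common prefix among the alternatives). Repeat until
no nonterminal has two alternatives with a common prefix.

Round 1: T has alternatives sharing prefix '/'. Introduce T': T → / T'
  Add: T' → T
  Add: T' → F c
  Add: T' → c c

No remaining common prefixes — done.

Resulting grammar:
T → / T'
T' → T
T' → F c
T' → c c
F → /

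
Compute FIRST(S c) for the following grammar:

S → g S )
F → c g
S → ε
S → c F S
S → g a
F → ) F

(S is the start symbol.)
{ 'c', 'g' }

FIRST sets of the non-terminals involved (from the grammar, by fixed-point iteration):
  FIRST(S) = { 'c', 'g', ε }

To compute FIRST(S c), process the symbols left to right:
Symbol S is a non-terminal. Add FIRST(S) \ {ε} = { 'c', 'g' }
S is nullable (ε ∈ FIRST(S)), continue to the next symbol.
Symbol c is a terminal. Add 'c' and stop.
FIRST(S c) = { 'c', 'g' }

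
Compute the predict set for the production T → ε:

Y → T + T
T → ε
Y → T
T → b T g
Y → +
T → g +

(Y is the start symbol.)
PREDICT(T → ε) = (FIRST(RHS) \ {ε}) ∪ (FOLLOW(T) if ε ∈ FIRST(RHS), i.e. RHS ⇒* ε)
The right-hand side is ε (FIRST(ε) = { ε }), so the predict set is FOLLOW(T) = { $, '+', 'g' }
PREDICT(T → ε) = { $, '+', 'g' }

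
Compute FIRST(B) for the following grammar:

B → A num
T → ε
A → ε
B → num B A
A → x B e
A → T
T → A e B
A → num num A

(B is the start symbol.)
FIRST sets of the other non-terminals involved (by the same procedure, iterated to a fixed point):
  FIRST(A) = { 'e', 'num', 'x', ε }

From B → A num:
  - A is a non-terminal: add FIRST(A) \ {ε} = { 'e', 'num', 'x' }
    A is nullable, so continue to the next symbol
  - num is a terminal: add 'num' and stop
From B → num B A:
  - num is a terminal: add 'num' and stop

Collecting: FIRST(B) = { 'e', 'num', 'x' }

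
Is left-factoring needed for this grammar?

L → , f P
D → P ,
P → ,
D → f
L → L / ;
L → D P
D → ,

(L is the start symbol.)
Left-factoring is needed when two productions for the same non-terminal
share a common prefix on the right-hand side.

Productions for L:
  L → , f P
  L → L / ;
  L → D P
Productions for D:
  D → P ,
  D → f
  D → ,

No common prefixes found.

Answer: No, left-factoring is not needed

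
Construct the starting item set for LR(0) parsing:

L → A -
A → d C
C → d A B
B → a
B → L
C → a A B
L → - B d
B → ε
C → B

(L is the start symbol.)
{ [A → . d C], [L → . - B d], [L → . A -], [L' → . L] }

First, augment the grammar with L' → L
I₀ = CLOSURE({ [L' → . L] }):
  [L' → . L] has the dot before L: add [L → . A -], [L → . - B d]
  [L → . A -] has the dot before A: add [A → . d C]
No further items can be added.

I₀ = { [A → . d C], [L → . - B d], [L → . A -], [L' → . L] }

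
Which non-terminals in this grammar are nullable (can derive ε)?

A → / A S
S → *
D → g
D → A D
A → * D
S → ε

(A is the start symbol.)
{ 'S' }

A non-terminal is nullable if it can derive ε (the empty string): either it has an ε-production, or it has a production whose right-hand side consists entirely of nullable non-terminals.

ε-productions: S → ε
So S is immediately nullable.
No further non-terminal can be added: every production for the remaining non-terminals contains a terminal or a non-nullable non-terminal.
Nullable = { 'S' }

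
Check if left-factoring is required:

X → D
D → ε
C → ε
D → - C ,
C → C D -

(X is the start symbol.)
Left-factoring is needed when two productions for the same non-terminal
share a common prefix on the right-hand side.

Productions for D:
  D → ε
  D → - C ,
Productions for C:
  C → ε
  C → C D -

No common prefixes found.

Answer: No, left-factoring is not needed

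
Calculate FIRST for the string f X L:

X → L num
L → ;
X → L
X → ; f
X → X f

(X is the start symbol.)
{ 'f' }

To compute FIRST(f X L), process the symbols left to right:
Symbol f is a terminal. Add 'f' and stop.
FIRST(f X L) = { 'f' }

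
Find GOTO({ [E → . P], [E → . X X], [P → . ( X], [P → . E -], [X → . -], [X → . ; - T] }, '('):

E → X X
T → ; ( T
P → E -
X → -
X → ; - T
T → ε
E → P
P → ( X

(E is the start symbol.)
GOTO(I, '(') = CLOSURE({ [A → αX.β] : [A → α.Xβ] ∈ I, X = '(' })

Items with dot before '(', with the dot advanced:
  [P → . ( X] → [P → ( . X]
Closure of the advanced items:
  [P → ( . X] has the dot before X: add [X → . -], [X → . ; - T]

GOTO = { [P → ( . X], [X → . -], [X → . ; - T] }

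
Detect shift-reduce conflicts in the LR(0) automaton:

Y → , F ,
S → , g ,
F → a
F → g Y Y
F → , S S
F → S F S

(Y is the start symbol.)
A shift-reduce conflict occurs when an LR(0) state has both:
  - a complete (reduce) item [A → α .] (dot at the end), and
  - a shift item [B → β . c γ] (dot before a terminal).

Augment with Y' → Y and build the canonical LR(0) collection (I0 = CLOSURE({[Y' → . Y]}), then GOTO on every symbol after a dot until no new states appear). It has 18 states:
  I0: { [Y → . , F ,], [Y' → . Y] }  — shift
  I1: { [F → . , S S], [F → . S F S], [F → . a], [F → . g Y Y], [S → . , g ,], [Y → , . F ,] }  — shift
  I2: { [Y' → Y .] }  — accept
  I3: { [F → , . S S], [S → , . g ,], [S → . , g ,] }  — shift
  I4: { [Y → , F . ,] }  — shift
  I5: { [F → . , S S], [F → . S F S], [F → . a], [F → . g Y Y], [F → S . F S], [S → . , g ,] }  — shift
  I6: { [F → a .] }  — reduce
  I7: { [F → g . Y Y], [Y → . , F ,] }  — shift
  I8: { [F → g Y . Y], [Y → . , F ,] }  — shift
  I9: { [F → g Y Y .] }  — reduce
  I10: { [F → S F . S], [S → . , g ,] }  — shift
  I11: { [S → , . g ,] }  — shift
  I12: { [F → S F S .] }  — reduce
  I13: { [S → , g . ,] }  — shift
  I14: { [S → , g , .] }  — reduce
  I15: { [Y → , F , .] }  — reduce
  I16: { [F → , S . S], [S → . , g ,] }  — shift
  I17: { [F → , S S .] }  — reduce

No state contains both a complete item and a shift item.

Answer: No shift-reduce conflicts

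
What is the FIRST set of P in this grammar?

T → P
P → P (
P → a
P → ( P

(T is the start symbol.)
To compute FIRST(P), examine every production with P on the left-hand side, reading each right-hand side left to right until a non-nullable symbol is reached.

From P → P (:
  - P is the symbol being defined: contributes nothing new
    P is not nullable, so stop
From P → a:
  - a is a terminal: add 'a' and stop
From P → ( P:
  - '(' is a terminal: add '(' and stop

Collecting: FIRST(P) = { '(', 'a' }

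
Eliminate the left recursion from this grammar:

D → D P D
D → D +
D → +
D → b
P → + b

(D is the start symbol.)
D is directly left-recursive. The standard transformation for
  A → A α₁ | ... | A α_m | β₁ | ... | β_n
is
  A  → β₁ A' | ... | β_n A'
  A' → α₁ A' | ... | α_m A' | ε

D → + becomes D → + D'
D → b becomes D → b D'
D → D P D becomes D' → P D D'
D → D + becomes D' → + D'
Add D' → ε

Productions for other non-terminals are unchanged:
  P → + b

Resulting grammar:
D → + D'
D → b D'
D' → P D D'
D' → + D'
D' → ε
P → + b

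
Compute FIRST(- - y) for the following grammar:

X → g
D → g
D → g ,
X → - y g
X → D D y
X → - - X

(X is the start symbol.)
To compute FIRST(- - y), process the symbols left to right:
Symbol - is a terminal. Add '-' and stop.
FIRST(- - y) = { '-' }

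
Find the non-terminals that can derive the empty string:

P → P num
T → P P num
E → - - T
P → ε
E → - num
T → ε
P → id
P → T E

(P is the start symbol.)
{ 'P', 'T' }

ε-productions: P → ε, T → ε
So P, T are immediately nullable.
No further non-terminal can be added: every production for the remaining non-terminals contains a terminal or a non-nullable non-terminal.
Nullable = { 'P', 'T' }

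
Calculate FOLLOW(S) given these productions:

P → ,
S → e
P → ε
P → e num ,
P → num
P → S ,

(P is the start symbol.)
{ ',' }

In P → S ,: S is followed by ',', add FIRST(',') \ {ε} = { ',' }

Taking the union: FOLLOW(S) = { ',' }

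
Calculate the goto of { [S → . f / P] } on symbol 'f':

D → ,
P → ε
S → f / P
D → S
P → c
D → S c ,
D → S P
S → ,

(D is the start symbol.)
GOTO(I, 'f') = CLOSURE({ [A → αX.β] : [A → α.Xβ] ∈ I, X = 'f' })

Items with dot before 'f', with the dot advanced:
  [S → . f / P] → [S → f . / P]
Closure adds nothing (no advanced item has the dot before a non-terminal).

GOTO = { [S → f . / P] }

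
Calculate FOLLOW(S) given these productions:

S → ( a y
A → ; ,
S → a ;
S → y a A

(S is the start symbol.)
To compute FOLLOW(S), find every occurrence of S on a right-hand side N → α S β: add FIRST(β) \ {ε}, and if β is empty or nullable also add FOLLOW(N). Iterate to a fixed point.

S is the start symbol, so $ ∈ FOLLOW(S).
S does not occur on any right-hand side.

Taking the union: FOLLOW(S) = { $ }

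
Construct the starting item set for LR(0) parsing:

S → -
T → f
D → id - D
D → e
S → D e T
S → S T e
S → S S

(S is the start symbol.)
First, augment the grammar with S' → S
I₀ = CLOSURE({ [S' → . S] }):
  [S' → . S] has the dot before S: add [S → . -], [S → . D e T], [S → . S T e], [S → . S S]
  [S → . D e T] has the dot before D: add [D → . id - D], [D → . e]
No further items can be added.

I₀ = { [D → . e], [D → . id - D], [S → . -], [S → . D e T], [S → . S S], [S → . S T e], [S' → . S] }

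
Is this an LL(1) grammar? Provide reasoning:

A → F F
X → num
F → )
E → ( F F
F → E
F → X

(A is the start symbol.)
Yes, the grammar is LL(1).

Relevant sets:
  FIRST(E) = { '(' }
  FIRST(X) = { 'num' }

For F:
  PREDICT(F → ')') = { ')' }
  PREDICT(F → E) = { '(' }
  PREDICT(F → X) = { 'num' }
A, X, E have a single production, so nothing to check there.

All predict sets are disjoint. The grammar IS LL(1).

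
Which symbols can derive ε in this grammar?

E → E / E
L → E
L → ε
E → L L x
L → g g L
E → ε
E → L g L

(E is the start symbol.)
A non-terminal is nullable if it can derive ε (the empty string): either it has an ε-production, or it has a production whose right-hand side consists entirely of nullable non-terminals.

ε-productions: L → ε, E → ε
So L, E are immediately nullable.
Every non-terminal is now nullable.
Nullable = { 'E', 'L' }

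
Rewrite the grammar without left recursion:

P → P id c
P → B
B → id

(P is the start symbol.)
P is directly left-recursive. The standard transformation for
  A → A α₁ | ... | A α_m | β₁ | ... | β_n
is
  A  → β₁ A' | ... | β_n A'
  A' → α₁ A' | ... | α_m A' | ε

P → B becomes P → B P'
P → P id c becomes P' → id c P'
Add P' → ε

Productions for other non-terminals are unchanged:
  B → id

Resulting grammar:
P → B P'
P' → id c P'
P' → ε
B → id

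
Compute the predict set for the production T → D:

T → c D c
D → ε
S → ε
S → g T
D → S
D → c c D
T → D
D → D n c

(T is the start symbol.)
{ $, 'c', 'g', 'n' }

PREDICT(T → D) = (FIRST(RHS) \ {ε}) ∪ (FOLLOW(T) if ε ∈ FIRST(RHS), i.e. RHS ⇒* ε)
FIRST(D) = { 'c', 'g', 'n', ε }
FIRST(D) = { 'c', 'g', 'n', ε }
ε ∈ FIRST(D) (the right-hand side is nullable), so add FOLLOW(T) = { $, 'c', 'n' }
PREDICT(T → D) = { $, 'c', 'g', 'n' }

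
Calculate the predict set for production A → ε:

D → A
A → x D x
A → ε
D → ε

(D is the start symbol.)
PREDICT(A → ε) = (FIRST(RHS) \ {ε}) ∪ (FOLLOW(A) if ε ∈ FIRST(RHS), i.e. RHS ⇒* ε)
The right-hand side is ε (FIRST(ε) = { ε }), so the predict set is FOLLOW(A) = { $, 'x' }
PREDICT(A → ε) = { $, 'x' }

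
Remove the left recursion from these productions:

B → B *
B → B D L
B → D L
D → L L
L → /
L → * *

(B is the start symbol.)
B → D L B'
B' → * B'
B' → D L B'
B' → ε
D → L L
L → /
L → * *

B is directly left-recursive. The standard transformation for
  A → A α₁ | ... | A α_m | β₁ | ... | β_n
is
  A  → β₁ A' | ... | β_n A'
  A' → α₁ A' | ... | α_m A' | ε

B → D L becomes B → D L B'
B → B * becomes B' → * B'
B → B D L becomes B' → D L B'
Add B' → ε

Productions for other non-terminals are unchanged:
  D → L L
  L → /
  L → * *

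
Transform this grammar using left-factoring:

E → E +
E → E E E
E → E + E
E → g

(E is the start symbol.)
E → E E'
E' → + E''
E'' → ε
E'' → E
E' → E E
E → g

Left-factoring transforms A → αβ₁ | αβ₂ into A → αA' and A' → β₁ | β₂
(α is the longest common prefix among the alternatives). Repeat until
no nonterminal has two alternatives with a common prefix.

Round 1: E has alternatives sharing prefix 'E'. Introduce E': E → E E'
  Add: E' → +
  Add: E' → E E
  Add: E' → + E

Round 2: E' has alternatives sharing prefix '+'. Introduce E'': E' → + E''
  Add: E'' → ε
  Add: E'' → E

No remaining common prefixes — done.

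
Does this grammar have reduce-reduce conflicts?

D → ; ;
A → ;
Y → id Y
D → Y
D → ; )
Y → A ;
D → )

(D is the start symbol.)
Augment with D' → D and build the canonical LR(0) collection (I0 = CLOSURE({[D' → . D]}), then GOTO on every symbol after a dot until no new states appear). It has 12 states:
  I0: { [A → . ;], [D → . )], [D → . ; )], [D → . ; ;], [D → . Y], [D' → . D], [Y → . A ;], [Y → . id Y] }  — shift
  I1: { [D → ) .] }  — reduce
  I2: { [A → ; .], [D → ; . )], [D → ; . ;] }  — shift, reduce
  I3: { [Y → A . ;] }  — shift
  I4: { [D' → D .] }  — accept
  I5: { [D → Y .] }  — reduce
  I6: { [A → . ;], [Y → . A ;], [Y → . id Y], [Y → id . Y] }  — shift
  I7: { [A → ; .] }  — reduce
  I8: { [Y → id Y .] }  — reduce
  I9: { [Y → A ; .] }  — reduce
  I10: { [D → ; ) .] }  — reduce
  I11: { [D → ; ; .] }  — reduce

No state contains more than one complete item.

Answer: No reduce-reduce conflicts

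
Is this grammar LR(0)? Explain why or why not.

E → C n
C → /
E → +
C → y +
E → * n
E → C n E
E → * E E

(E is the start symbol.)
Augment with E' → E and build the canonical LR(0) collection (I0 = CLOSURE({[E' → . E]}), then GOTO on every symbol after a dot until no new states appear). It has 13 states:
  I0: { [C → . /], [C → . y +], [E → . * E E], [E → . * n], [E → . +], [E → . C n E], [E → . C n], [E' → . E] }  — shift
  I1: { [C → . /], [C → . y +], [E → * . E E], [E → * . n], [E → . * E E], [E → . * n], [E → . +], [E → . C n E], [E → . C n] }  — shift
  I2: { [E → + .] }  — reduce
  I3: { [C → / .] }  — reduce
  I4: { [E → C . n E], [E → C . n] }  — shift
  I5: { [E' → E .] }  — accept
  I6: { [C → y . +] }  — shift
  I7: { [C → y + .] }  — reduce
  I8: { [C → . /], [C → . y +], [E → . * E E], [E → . * n], [E → . +], [E → . C n E], [E → . C n], [E → C n . E], [E → C n .] }  — shift, reduce
  I9: { [E → C n E .] }  — reduce
  I10: { [C → . /], [C → . y +], [E → * E . E], [E → . * E E], [E → . * n], [E → . +], [E → . C n E], [E → . C n] }  — shift
  I11: { [E → * n .] }  — reduce
  I12: { [E → * E E .] }  — reduce

Conflict in state I8:
  Shift-reduce conflict between [E → C n .] and [C → . /]
So the grammar is NOT LR(0).

Answer: No. Shift-reduce conflict between [E → C n .] and [C → . /]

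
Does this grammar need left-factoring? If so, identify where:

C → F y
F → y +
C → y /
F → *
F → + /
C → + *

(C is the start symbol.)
No, left-factoring is not needed

Left-factoring is needed when two productions for the same non-terminal
share a common prefix on the right-hand side.

Productions for C:
  C → F y
  C → y /
  C → + *
Productions for F:
  F → y +
  F → *
  F → + /

No common prefixes found.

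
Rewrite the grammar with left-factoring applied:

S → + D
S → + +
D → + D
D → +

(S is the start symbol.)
S → + S'
S' → D
S' → +
D → + D'
D' → D
D' → ε

Left-factoring transforms A → αβ₁ | αβ₂ into A → αA' and A' → β₁ | β₂
(α is the longest common prefix among the alternatives). Repeat until
no nonterminal has two alternatives with a common prefix.

Round 1: S has alternatives sharing prefix '+'. Introduce S': S → + S'
  Add: S' → D
  Add: S' → +

Round 2: D has alternatives sharing prefix '+'. Introduce D': D → + D'
  Add: D' → D
  Add: D' → ε

No remaining common prefixes — done.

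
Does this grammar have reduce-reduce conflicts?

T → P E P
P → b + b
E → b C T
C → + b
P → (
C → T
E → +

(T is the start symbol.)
No reduce-reduce conflicts

A reduce-reduce conflict occurs when an LR(0) state has two complete items [A → α .] and [B → β .] — both call for a reduction, and with no lookahead the parser cannot choose between them.

Augment with T' → T and build the canonical LR(0) collection (I0 = CLOSURE({[T' → . T]}), then GOTO on every symbol after a dot until no new states appear). It has 16 states:
  I0: { [P → . (], [P → . b + b], [T → . P E P], [T' → . T] }  — shift
  I1: { [P → ( .] }  — reduce
  I2: { [E → . +], [E → . b C T], [T → P . E P] }  — shift
  I3: { [T' → T .] }  — accept
  I4: { [P → b . + b] }  — shift
  I5: { [P → b + . b] }  — shift
  I6: { [P → b + b .] }  — reduce
  I7: { [E → + .] }  — reduce
  I8: { [P → . (], [P → . b + b], [T → P E . P] }  — shift
  I9: { [C → . + b], [C → . T], [E → b . C T], [P → . (], [P → . b + b], [T → . P E P] }  — shift
  I10: { [C → + . b] }  — shift
  I11: { [E → b C . T], [P → . (], [P → . b + b], [T → . P E P] }  — shift
  I12: { [C → T .] }  — reduce
  I13: { [E → b C T .] }  — reduce
  I14: { [C → + b .] }  — reduce
  I15: { [T → P E P .] }  — reduce

No state contains more than one complete item.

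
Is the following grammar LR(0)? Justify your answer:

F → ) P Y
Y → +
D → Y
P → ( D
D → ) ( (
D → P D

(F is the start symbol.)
Yes, the grammar is LR(0)

Augment with F' → F and build the canonical LR(0) collection (I0 = CLOSURE({[F' → . F]}), then GOTO on every symbol after a dot until no new states appear). It has 14 states:
  I0: { [F → . ) P Y], [F' → . F] }  — shift
  I1: { [F → ) . P Y], [P → . ( D] }  — shift
  I2: { [F' → F .] }  — accept
  I3: { [D → . ) ( (], [D → . P D], [D → . Y], [P → ( . D], [P → . ( D], [Y → . +] }  — shift
  I4: { [F → ) P . Y], [Y → . +] }  — shift
  I5: { [Y → + .] }  — reduce
  I6: { [F → ) P Y .] }  — reduce
  I7: { [D → ) . ( (] }  — shift
  I8: { [P → ( D .] }  — reduce
  I9: { [D → . ) ( (], [D → . P D], [D → . Y], [D → P . D], [P → . ( D], [Y → . +] }  — shift
  I10: { [D → Y .] }  — reduce
  I11: { [D → P D .] }  — reduce
  I12: { [D → ) ( . (] }  — shift
  I13: { [D → ) ( ( .] }  — reduce

Every state is either a pure shift/goto state or contains exactly one complete item and nothing to shift — no conflicts. The grammar is LR(0).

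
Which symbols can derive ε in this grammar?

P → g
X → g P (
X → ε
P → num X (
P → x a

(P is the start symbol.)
ε-productions: X → ε
So X is immediately nullable.
No further non-terminal can be added: every production for the remaining non-terminals contains a terminal or a non-nullable non-terminal.
Nullable = { 'X' }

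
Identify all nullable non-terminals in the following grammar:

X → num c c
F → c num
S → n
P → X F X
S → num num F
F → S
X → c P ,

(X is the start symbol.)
None

A non-terminal is nullable if it can derive ε (the empty string): either it has an ε-production, or it has a production whose right-hand side consists entirely of nullable non-terminals.

There are no ε-productions, so no non-terminal can derive ε.
No non-terminals are nullable.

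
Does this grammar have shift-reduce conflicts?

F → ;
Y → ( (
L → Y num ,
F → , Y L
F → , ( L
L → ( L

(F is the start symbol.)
Yes — I11: [Y → ( ( .] vs [L → . ( L]

A shift-reduce conflict occurs when an LR(0) state has both:
  - a complete (reduce) item [A → α .] (dot at the end), and
  - a shift item [B → β . c γ] (dot before a terminal).

Augment with F' → F and build the canonical LR(0) collection (I0 = CLOSURE({[F' → . F]}), then GOTO on every symbol after a dot until no new states appear). It has 14 states:
  I0: { [F → . , ( L], [F → . , Y L], [F → . ;], [F' → . F] }  — shift
  I1: { [F → , . ( L], [F → , . Y L], [Y → . ( (] }  — shift
  I2: { [F → ; .] }  — reduce
  I3: { [F' → F .] }  — accept
  I4: { [F → , ( . L], [L → . ( L], [L → . Y num ,], [Y → ( . (], [Y → . ( (] }  — shift
  I5: { [F → , Y . L], [L → . ( L], [L → . Y num ,], [Y → . ( (] }  — shift
  I6: { [L → ( . L], [L → . ( L], [L → . Y num ,], [Y → ( . (], [Y → . ( (] }  — shift
  I7: { [F → , Y L .] }  — reduce
  I8: { [L → Y . num ,] }  — shift
  I9: { [L → Y num . ,] }  — shift
  I10: { [L → Y num , .] }  — reduce
  I11: { [L → ( . L], [L → . ( L], [L → . Y num ,], [Y → ( ( .], [Y → ( . (], [Y → . ( (] }  — shift, reduce
  I12: { [L → ( L .] }  — reduce
  I13: { [F → , ( L .] }  — reduce

I11 contains reduce item [Y → ( ( .] and shift items [L → . ( L], [Y → . ( (], [Y → ( . (] — shift-reduce conflict.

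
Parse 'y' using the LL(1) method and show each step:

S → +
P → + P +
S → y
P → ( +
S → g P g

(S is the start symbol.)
LL(1) parsing maintains a stack (initially the start symbol over $) and the input. At each step: if the stack top is a terminal, match it against the current input token; if it is a non-terminal N, replace it with the RHS of M[N, lookahead] (the unique production whose predict set contains the lookahead).

Stack is shown with the top on the left.

Stack  Input  Action
--------------------
S $    y $    output S → y
y $    y $    match 'y'
$      $      accept

The string is accepted.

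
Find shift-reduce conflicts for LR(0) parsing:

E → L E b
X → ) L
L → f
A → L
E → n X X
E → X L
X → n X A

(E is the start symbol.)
No shift-reduce conflicts

Augment with E' → E and build the canonical LR(0) collection (I0 = CLOSURE({[E' → . E]}), then GOTO on every symbol after a dot until no new states appear). It has 17 states:
  I0: { [E → . L E b], [E → . X L], [E → . n X X], [E' → . E], [L → . f], [X → . ) L], [X → . n X A] }  — shift
  I1: { [L → . f], [X → ) . L] }  — shift
  I2: { [E' → E .] }  — accept
  I3: { [E → . L E b], [E → . X L], [E → . n X X], [E → L . E b], [L → . f], [X → . ) L], [X → . n X A] }  — shift
  I4: { [E → X . L], [L → . f] }  — shift
  I5: { [L → f .] }  — reduce
  I6: { [E → n . X X], [X → . ) L], [X → . n X A], [X → n . X A] }  — shift
  I7: { [A → . L], [E → n X . X], [L → . f], [X → . ) L], [X → . n X A], [X → n X . A] }  — shift
  I8: { [X → . ) L], [X → . n X A], [X → n . X A] }  — shift
  I9: { [A → . L], [L → . f], [X → n X . A] }  — shift
  I10: { [X → n X A .] }  — reduce
  I11: { [A → L .] }  — reduce
  I12: { [E → n X X .] }  — reduce
  I13: { [E → X L .] }  — reduce
  I14: { [E → L E . b] }  — shift
  I15: { [E → L E b .] }  — reduce
  I16: { [X → ) L .] }  — reduce

No state contains both a complete item and a shift item.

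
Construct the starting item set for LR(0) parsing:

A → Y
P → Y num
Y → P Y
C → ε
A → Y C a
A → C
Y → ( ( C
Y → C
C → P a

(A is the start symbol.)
First, augment the grammar with A' → A
I₀ = CLOSURE({ [A' → . A] }):
  [A' → . A] has the dot before A: add [A → . Y], [A → . Y C a], [A → . C]
  [A → . Y] has the dot before Y: add [Y → . P Y], [Y → . ( ( C], [Y → . C]
  [A → . C] has the dot before C: add [C → .], [C → . P a]
  [Y → . P Y] has the dot before P: add [P → . Y num]
No further items can be added.

I₀ = { [A → . C], [A → . Y C a], [A → . Y], [A' → . A], [C → . P a], [C → .], [P → . Y num], [Y → . ( ( C], [Y → . C], [Y → . P Y] }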